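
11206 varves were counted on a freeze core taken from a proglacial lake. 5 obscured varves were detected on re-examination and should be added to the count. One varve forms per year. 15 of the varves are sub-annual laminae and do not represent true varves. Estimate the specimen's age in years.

11196 years

After corrections the count is 11206 − 15 + 5 = 11196 varves.
With a one-to-one varve periodicity this is 11196 years.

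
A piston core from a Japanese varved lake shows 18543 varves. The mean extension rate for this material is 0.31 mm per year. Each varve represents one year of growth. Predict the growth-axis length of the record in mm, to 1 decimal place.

5748.3 mm

The record spans 18543 years at 0.31 mm per year.
Length ≈ 0.31 × 18543 = 5748.3 mm.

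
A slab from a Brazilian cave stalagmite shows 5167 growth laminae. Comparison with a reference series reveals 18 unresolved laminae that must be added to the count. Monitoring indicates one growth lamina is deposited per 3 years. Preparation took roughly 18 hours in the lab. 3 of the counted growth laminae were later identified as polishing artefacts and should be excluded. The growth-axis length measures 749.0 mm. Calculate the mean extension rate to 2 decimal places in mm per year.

0.05 mm per year

After corrections the count is 5167 − 3 + 18 = 5182 growth laminae.
5182 growth laminae at 3 years each span 5182 × 3 = 15546 years.
749.0 mm over 15546 years gives 749.0 / 15546 ≈ 0.05 mm per year.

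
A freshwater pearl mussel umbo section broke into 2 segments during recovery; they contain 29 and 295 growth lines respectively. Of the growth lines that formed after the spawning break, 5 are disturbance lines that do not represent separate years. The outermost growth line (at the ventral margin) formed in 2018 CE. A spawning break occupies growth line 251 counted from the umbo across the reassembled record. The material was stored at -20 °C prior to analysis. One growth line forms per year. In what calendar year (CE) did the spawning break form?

1950 CE

Total growth lines = 29 + 295 = 324.
The spawning break sits at growth line 251 from the umbo, so 324 − 251 = 73 growth lines formed after it.
73 − 5 false = 68 true growth lines after the spawning break.
The growth line at the ventral margin is 2018 CE, so the spawning break dates to 2018 − 68 = 1950 CE.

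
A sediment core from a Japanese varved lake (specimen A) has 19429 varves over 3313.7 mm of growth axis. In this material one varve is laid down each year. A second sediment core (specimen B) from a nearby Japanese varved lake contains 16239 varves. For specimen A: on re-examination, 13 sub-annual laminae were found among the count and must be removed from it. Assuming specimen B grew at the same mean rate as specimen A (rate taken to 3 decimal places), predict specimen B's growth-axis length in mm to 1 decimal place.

Specimen A: correcting the raw count gives 19429 − 13 = 19416 true varves.
A: Extension rate ≈ 3313.7 / 19416 = 0.171 mm per year.
Length of B = 0.171 × 16239 = 2776.9 mm.

2776.9 mm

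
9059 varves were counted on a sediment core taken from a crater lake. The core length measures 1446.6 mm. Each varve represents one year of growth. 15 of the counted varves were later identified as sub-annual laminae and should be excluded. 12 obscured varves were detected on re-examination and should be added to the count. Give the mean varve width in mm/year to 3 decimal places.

After corrections the count is 9059 − 15 + 12 = 9056 varves.
Extension rate ≈ 1446.6 / 9056 = 0.160 mm/year.

0.160 mm/year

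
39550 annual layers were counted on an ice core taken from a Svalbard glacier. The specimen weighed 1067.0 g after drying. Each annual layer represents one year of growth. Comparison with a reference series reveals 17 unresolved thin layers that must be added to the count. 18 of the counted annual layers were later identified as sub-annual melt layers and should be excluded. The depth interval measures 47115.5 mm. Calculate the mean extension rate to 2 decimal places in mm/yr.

Correcting the raw count gives 39550 − 18 + 17 = 39549 true annual layers.
47115.5 mm over 39549 years gives 47115.5 / 39549 ≈ 1.19 mm/yr.

1.19 mm/yr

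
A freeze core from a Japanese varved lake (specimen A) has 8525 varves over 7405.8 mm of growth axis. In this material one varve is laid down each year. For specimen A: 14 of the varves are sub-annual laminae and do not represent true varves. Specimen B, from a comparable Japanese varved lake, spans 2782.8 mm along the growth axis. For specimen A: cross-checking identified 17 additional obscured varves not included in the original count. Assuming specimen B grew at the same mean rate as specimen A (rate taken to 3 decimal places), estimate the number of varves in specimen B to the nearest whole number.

3206 varves

Specimen A: adjusted count: 8525 − 14 + 17 = 8528 varves.
A: Extension rate ≈ 7405.8 / 8528 = 0.868 mm/year.
Specimen B: 2782.8 mm / 0.868 mm per year = 3205.99 years ≈ 3206 varves.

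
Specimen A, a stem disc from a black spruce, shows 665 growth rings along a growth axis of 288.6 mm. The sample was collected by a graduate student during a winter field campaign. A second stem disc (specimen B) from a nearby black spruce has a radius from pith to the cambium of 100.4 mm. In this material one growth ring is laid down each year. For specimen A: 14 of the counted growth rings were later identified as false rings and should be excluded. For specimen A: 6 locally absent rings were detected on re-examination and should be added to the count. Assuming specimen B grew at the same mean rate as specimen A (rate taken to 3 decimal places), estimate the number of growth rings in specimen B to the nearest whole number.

229 growth rings

Specimen A: correcting the raw count gives 665 − 14 + 6 = 657 true growth rings.
A: 288.6 mm over 657 years gives 288.6 / 657 ≈ 0.439 mm per year.
B spans 100.4 / 0.439 = 228.70 years ≈ 229 growth rings.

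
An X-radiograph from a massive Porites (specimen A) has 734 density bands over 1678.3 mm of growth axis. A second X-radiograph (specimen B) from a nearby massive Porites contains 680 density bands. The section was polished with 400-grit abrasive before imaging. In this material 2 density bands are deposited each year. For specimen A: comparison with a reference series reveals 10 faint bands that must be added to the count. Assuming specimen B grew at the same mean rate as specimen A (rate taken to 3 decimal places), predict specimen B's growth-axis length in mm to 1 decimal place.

Specimen A: after corrections the count is 734 + 10 = 744 density bands.
Specimen A: dividing by 2 density bands per year: 744 / 2 = 372 years.
A: Mean rate = 1678.3 mm / 372 years ≈ 4.512 mm per year.
Specimen B: with 2 density bands per year, 680 / 2 = 340 years. For B, 4.512 mm/year × 340 years = 1534.1 mm.

1534.1 mm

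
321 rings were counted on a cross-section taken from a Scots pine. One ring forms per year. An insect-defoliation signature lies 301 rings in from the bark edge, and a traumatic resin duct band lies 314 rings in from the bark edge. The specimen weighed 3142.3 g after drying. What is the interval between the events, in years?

Separation: 314 − 301 = 13 rings.
One ring per year makes the interval 13 years.

13 years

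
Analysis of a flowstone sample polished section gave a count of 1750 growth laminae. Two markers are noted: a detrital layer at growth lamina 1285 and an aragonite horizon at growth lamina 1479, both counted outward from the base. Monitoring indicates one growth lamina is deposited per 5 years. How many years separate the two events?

970 years

1479 − 1285 = 194 growth laminae lie between the two events.
Multiplying by 5 years per growth lamina: 194 × 5 = 970 years.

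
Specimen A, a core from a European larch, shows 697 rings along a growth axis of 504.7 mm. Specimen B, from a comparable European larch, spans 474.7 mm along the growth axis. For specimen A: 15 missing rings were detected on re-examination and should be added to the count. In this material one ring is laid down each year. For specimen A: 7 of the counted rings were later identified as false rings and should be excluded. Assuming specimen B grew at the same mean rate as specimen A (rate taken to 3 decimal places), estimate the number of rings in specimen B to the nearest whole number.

663 rings

Specimen A: correcting the raw count gives 697 − 7 + 15 = 705 true rings.
A: Mean rate = 504.7 mm / 705 years ≈ 0.716 mm/year.
Specimen B: 474.7 mm / 0.716 mm per year = 662.99 years ≈ 663 rings.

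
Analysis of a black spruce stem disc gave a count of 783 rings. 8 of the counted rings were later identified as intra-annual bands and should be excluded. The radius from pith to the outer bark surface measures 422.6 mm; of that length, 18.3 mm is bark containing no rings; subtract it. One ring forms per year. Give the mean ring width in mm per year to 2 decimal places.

0.52 mm per year

True ring count = 783 − 8 = 775.
The growth record spans 422.6 − 18.3 = 404.3 mm.
404.3 mm over 775 years gives 404.3 / 775 ≈ 0.52 mm per year.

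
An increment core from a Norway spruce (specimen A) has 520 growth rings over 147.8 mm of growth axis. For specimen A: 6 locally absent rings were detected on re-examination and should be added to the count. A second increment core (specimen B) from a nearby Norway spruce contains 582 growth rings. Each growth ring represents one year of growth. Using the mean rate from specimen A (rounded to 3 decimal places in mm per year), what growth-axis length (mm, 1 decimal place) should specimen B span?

Specimen A: adjusted count: 520 + 6 = 526 growth rings.
A: 147.8 mm over 526 years gives 147.8 / 526 ≈ 0.281 mm per year.
For B, 0.281 mm/year × 582 years = 163.5 mm.

163.5 mm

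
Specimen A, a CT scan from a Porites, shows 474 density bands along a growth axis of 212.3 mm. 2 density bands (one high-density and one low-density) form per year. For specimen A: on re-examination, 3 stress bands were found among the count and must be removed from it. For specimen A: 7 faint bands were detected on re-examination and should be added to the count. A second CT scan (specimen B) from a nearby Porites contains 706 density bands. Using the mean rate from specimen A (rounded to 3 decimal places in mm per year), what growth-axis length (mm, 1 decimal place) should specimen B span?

313.5 mm

Specimen A: adjusted count: 474 − 3 + 7 = 478 density bands.
Specimen A: with 2 density bands per year, 478 / 2 = 239 years.
A: Mean rate = 212.3 mm / 239 years ≈ 0.888 mm per year.
Specimen B: dividing by 2 density bands per year: 706 / 2 = 353 years. Length of B = 0.888 × 353 = 313.5 mm.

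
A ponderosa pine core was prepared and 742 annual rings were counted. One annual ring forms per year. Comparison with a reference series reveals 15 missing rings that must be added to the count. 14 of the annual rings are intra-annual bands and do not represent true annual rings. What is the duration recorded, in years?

After corrections the count is 742 − 14 + 15 = 743 annual rings.
At one annual ring per year, that is 743 years.

743 yr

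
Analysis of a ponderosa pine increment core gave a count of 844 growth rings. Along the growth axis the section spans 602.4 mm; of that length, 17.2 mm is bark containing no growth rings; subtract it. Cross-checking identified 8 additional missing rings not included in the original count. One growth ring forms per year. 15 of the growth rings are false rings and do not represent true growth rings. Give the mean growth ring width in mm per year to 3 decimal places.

0.699 mm per year

Adjusted count: 844 − 15 + 8 = 837 growth rings.
The growth record spans 602.4 − 17.2 = 585.2 mm.
Mean rate = 585.2 mm / 837 years ≈ 0.699 mm per year.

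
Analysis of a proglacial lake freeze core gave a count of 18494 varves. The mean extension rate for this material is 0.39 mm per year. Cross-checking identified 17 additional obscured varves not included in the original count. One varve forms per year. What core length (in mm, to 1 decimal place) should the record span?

After corrections the count is 18494 + 17 = 18511 varves.
Predicted length = 0.39 mm/year × 18511 years = 7219.3 mm.

7219.3 mm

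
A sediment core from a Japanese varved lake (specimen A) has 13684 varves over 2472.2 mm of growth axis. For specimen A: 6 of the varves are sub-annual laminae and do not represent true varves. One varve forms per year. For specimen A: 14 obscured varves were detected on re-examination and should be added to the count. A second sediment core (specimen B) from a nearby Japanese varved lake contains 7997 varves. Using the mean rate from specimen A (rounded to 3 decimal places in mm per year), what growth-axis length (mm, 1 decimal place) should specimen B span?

1447.5 mm

Specimen A: adjusted count: 13684 − 6 + 14 = 13692 varves.
A: Mean rate = 2472.2 mm / 13692 years ≈ 0.181 mm per year.
For B, 0.181 mm/year × 7997 years = 1447.5 mm.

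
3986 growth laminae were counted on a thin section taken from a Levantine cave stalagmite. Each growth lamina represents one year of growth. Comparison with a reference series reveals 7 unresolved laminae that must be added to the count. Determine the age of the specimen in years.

3993 yr

After corrections the count is 3986 + 7 = 3993 growth laminae.
One growth lamina per year makes the duration 3993 years.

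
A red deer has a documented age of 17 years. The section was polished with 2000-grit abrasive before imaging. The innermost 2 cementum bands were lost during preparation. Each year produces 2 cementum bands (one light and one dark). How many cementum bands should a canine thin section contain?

32 cementum bands

Expected cementum bands: 17 × 2 = 34.
34 − 2 missed = 32 cementum bands expected in the prepared section.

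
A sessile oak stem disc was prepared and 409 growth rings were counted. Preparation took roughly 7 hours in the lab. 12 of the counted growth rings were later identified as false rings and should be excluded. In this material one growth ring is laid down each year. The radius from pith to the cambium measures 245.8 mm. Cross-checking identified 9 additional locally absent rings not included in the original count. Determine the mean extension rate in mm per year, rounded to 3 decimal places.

0.605 mm per year

True growth ring count = 409 − 12 + 9 = 406.
Extension rate ≈ 245.8 / 406 = 0.605 mm per year.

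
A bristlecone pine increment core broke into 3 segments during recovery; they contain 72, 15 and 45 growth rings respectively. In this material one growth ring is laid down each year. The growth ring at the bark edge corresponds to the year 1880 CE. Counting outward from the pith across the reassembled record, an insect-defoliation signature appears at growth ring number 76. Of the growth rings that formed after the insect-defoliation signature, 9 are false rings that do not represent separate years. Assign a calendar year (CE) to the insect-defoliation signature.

1833 CE

Total growth rings = 72 + 15 + 45 = 132.
132 − 76 = 56 growth rings lie beyond the insect-defoliation signature toward the bark edge.
Excluding 9 false growth rings: 56 − 9 = 47.
The growth ring at the bark edge is 1880 CE, so the insect-defoliation signature dates to 1880 − 47 = 1833 CE.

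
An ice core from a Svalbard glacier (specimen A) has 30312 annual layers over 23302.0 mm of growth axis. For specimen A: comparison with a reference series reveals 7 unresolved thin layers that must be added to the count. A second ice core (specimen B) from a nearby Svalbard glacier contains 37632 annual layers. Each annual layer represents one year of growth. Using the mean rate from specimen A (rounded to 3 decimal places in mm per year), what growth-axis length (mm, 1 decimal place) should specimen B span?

28939.0 mm

Specimen A: correcting the raw count gives 30312 + 7 = 30319 true annual layers.
A: Extension rate ≈ 23302.0 / 30319 = 0.769 mm/year.
Length of B = 0.769 × 37632 = 28939.0 mm.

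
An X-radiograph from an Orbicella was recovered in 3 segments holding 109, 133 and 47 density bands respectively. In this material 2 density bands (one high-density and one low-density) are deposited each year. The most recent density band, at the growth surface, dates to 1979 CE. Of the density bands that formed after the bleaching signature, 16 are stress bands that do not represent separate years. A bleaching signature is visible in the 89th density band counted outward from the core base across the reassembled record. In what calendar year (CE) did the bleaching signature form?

Total density bands = 109 + 133 + 47 = 289.
289 − 89 = 200 density bands lie beyond the bleaching signature toward the growth surface.
200 − 16 false = 184 true density bands after the bleaching signature.
184 density bands at 2 per year is 184 / 2 = 92 years.
1979 − 92 = 1887 CE.

1887 CE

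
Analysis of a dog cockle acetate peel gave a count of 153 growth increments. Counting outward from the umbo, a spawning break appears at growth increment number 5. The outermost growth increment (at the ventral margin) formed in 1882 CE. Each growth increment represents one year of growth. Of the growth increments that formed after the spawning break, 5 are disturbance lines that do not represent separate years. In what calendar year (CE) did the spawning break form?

The spawning break sits at growth increment 5 from the umbo, so 153 − 5 = 148 growth increments formed after it.
Excluding 5 false growth increments: 148 − 5 = 143.
1882 − 143 = 1739 CE.

1739 CE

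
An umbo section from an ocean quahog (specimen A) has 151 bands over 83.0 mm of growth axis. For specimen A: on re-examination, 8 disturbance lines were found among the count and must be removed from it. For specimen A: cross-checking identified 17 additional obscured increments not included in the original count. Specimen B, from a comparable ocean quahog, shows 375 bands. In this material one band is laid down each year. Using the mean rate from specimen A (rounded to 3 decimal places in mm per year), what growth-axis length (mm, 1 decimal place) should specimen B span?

194.6 mm

Specimen A: correcting the raw count gives 151 − 8 + 17 = 160 true bands.
A: Mean rate = 83.0 mm / 160 years ≈ 0.519 mm per year.
B's length ≈ 0.519 × 375 = 194.6 mm.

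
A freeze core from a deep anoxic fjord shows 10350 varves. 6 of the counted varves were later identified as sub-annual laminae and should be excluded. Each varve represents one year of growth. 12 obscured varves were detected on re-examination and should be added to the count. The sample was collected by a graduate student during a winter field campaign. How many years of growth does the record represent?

10356 years

Correcting the raw count gives 10350 − 6 + 12 = 10356 true varves.
At one varve per year, that is 10356 years.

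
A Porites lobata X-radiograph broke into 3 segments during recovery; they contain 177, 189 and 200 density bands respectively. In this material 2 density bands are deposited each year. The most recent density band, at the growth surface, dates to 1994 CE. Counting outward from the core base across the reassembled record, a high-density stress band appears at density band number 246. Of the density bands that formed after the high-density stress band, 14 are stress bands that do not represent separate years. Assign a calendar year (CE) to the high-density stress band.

1841 CE

Total density bands = 177 + 189 + 200 = 566.
566 − 246 = 320 density bands lie beyond the high-density stress band toward the growth surface.
320 − 14 false = 306 true density bands after the high-density stress band.
306 density bands at 2 per year is 306 / 2 = 153 years.
Counting back 153 years from 1994 CE places the high-density stress band in 1994 − 153 = 1841 CE.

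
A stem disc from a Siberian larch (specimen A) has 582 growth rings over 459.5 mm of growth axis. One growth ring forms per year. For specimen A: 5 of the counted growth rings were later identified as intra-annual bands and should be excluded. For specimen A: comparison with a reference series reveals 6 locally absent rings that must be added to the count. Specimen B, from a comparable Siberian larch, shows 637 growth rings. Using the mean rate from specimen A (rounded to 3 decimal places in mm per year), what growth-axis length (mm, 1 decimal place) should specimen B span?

502.0 mm

Specimen A: correcting the raw count gives 582 − 5 + 6 = 583 true growth rings.
A: Mean rate = 459.5 mm / 583 years ≈ 0.788 mm/year.
Length of B = 0.788 × 637 = 502.0 mm.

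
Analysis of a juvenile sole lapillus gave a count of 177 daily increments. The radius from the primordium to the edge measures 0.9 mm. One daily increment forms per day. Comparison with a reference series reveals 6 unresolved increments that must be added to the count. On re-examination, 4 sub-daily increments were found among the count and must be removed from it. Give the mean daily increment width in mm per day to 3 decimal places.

True daily increment count = 177 − 4 + 6 = 179.
0.9 mm over 179 days gives 0.9 / 179 ≈ 0.005 mm per day.

0.005 mm per day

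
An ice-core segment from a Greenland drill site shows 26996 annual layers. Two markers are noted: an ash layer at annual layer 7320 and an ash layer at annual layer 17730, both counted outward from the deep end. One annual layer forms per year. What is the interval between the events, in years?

10410 years

Separation: 17730 − 7320 = 10410 annual layers.
That is 10410 years at one annual layer per year.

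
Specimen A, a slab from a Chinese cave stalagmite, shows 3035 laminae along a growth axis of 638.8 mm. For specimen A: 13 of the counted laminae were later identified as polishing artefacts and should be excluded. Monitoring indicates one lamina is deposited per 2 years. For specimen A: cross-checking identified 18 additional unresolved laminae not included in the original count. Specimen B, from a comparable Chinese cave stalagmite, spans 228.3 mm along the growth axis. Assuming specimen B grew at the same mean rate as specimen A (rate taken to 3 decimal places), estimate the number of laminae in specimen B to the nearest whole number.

1087 laminae

Specimen A: correcting the raw count gives 3035 − 13 + 18 = 3040 true laminae.
Specimen A: at 2 years per lamina, 3040 × 2 = 6080 years.
A: 638.8 mm over 6080 years gives 638.8 / 6080 ≈ 0.105 mm per year.
Specimen B: 228.3 mm / 0.105 mm per year = 2174.29 years; at 2 years per lamina that is 2174.29 / 2 ≈ 1087 laminae.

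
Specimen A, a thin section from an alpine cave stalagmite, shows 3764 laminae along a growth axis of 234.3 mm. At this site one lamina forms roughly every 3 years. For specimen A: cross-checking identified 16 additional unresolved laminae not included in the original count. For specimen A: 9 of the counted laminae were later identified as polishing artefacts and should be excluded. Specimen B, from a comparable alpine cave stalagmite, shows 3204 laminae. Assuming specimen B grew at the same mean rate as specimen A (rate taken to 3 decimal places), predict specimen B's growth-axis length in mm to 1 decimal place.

Specimen A: true lamina count = 3764 − 9 + 16 = 3771.
Specimen A: at 3 years per lamina, 3771 × 3 = 11313 years.
A: Mean rate = 234.3 mm / 11313 years ≈ 0.021 mm/yr.
Specimen B: at 3 years per lamina, 3204 × 3 = 9612 years. Length of B = 0.021 × 9612 = 201.9 mm.

201.9 mm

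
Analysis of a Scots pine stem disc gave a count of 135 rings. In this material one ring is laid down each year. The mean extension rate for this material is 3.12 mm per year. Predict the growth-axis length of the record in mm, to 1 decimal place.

The record spans 135 years at 3.12 mm per year.
135 years at 3.12 mm/year gives 3.12 × 135 = 421.2 mm.

421.2 mm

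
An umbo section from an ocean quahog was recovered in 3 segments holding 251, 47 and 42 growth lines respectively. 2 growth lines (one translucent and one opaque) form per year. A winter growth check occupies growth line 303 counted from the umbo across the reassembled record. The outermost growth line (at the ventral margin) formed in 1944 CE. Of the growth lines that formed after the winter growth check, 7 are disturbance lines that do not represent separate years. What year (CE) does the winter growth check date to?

Total growth lines = 251 + 47 + 42 = 340.
The winter growth check sits at growth line 303 from the umbo, so 340 − 303 = 37 growth lines formed after it.
37 − 7 false = 30 true growth lines after the winter growth check.
30 growth lines at 2 per year is 30 / 2 = 15 years.
Counting back 15 years from 1944 CE places the winter growth check in 1944 − 15 = 1929 CE.

1929 CE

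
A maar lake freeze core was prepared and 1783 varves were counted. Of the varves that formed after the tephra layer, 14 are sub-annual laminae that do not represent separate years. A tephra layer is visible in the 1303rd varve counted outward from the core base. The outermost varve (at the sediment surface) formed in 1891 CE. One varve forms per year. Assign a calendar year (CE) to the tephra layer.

The tephra layer sits at varve 1303 from the core base, so 1783 − 1303 = 480 varves formed after it.
480 − 14 false = 466 true varves after the tephra layer.
Counting back 466 years from 1891 CE places the tephra layer in 1891 − 466 = 1425 CE.

1425 CE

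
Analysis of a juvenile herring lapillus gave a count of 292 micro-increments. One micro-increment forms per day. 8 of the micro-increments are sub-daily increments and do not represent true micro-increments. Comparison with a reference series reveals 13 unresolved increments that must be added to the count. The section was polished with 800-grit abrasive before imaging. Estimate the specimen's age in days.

297 days

True micro-increment count = 292 − 8 + 13 = 297.
One micro-increment per day makes the duration 297 days.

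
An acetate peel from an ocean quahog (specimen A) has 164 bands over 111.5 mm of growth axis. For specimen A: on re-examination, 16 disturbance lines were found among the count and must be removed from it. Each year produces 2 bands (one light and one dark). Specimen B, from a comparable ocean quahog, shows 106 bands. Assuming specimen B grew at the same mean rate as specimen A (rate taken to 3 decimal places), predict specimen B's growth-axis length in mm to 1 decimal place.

79.9 mm

Specimen A: adjusted count: 164 − 16 = 148 bands.
Specimen A: 148 bands at 2 per year is 148 / 2 = 74 years.
A: Mean rate = 111.5 mm / 74 years ≈ 1.507 mm/year.
Specimen B: with 2 bands per year, 106 / 2 = 53 years. For B, 1.507 mm/year × 53 years = 79.9 mm.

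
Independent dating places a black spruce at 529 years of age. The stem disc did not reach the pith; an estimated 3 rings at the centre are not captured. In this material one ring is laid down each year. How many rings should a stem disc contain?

Expected rings over 529 years: 529.
529 − 3 missed = 526 rings expected in the prepared section.

526 rings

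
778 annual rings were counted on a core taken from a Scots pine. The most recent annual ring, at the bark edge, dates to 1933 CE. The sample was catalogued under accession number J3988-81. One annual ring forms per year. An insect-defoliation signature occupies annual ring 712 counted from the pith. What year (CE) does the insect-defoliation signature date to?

The insect-defoliation signature sits at annual ring 712 from the pith, so 778 − 712 = 66 annual rings formed after it.
1933 − 66 = 1867 CE.

1867 CE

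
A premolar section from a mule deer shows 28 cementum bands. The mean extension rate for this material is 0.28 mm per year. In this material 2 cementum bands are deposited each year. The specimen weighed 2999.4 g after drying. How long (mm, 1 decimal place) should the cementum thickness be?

28 cementum bands at 2 per year is 28 / 2 = 14 years.
Predicted length = 0.28 mm/year × 14 years = 3.9 mm.

3.9 mm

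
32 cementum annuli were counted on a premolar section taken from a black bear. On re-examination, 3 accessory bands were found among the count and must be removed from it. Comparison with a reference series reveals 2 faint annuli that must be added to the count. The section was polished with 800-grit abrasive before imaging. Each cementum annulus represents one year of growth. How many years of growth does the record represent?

31 years

Correcting the raw count gives 32 − 3 + 2 = 31 true cementum annuli.
One cementum annulus per year makes the duration 31 years.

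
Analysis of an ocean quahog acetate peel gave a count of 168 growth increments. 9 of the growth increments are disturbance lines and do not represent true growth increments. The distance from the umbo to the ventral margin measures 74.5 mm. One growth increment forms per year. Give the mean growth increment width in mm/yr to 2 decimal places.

After corrections the count is 168 − 9 = 159 growth increments.
Extension rate ≈ 74.5 / 159 = 0.47 mm/yr.

0.47 mm/yr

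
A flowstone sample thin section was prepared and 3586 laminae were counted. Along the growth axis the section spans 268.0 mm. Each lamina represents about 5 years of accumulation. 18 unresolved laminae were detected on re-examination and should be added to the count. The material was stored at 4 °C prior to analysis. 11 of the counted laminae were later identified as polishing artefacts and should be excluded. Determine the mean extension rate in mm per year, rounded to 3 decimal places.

After corrections the count is 3586 − 11 + 18 = 3593 laminae.
At 5 years per lamina, 3593 × 5 = 17965 years.
Mean rate = 268.0 mm / 17965 years ≈ 0.015 mm per year.

0.015 mm per year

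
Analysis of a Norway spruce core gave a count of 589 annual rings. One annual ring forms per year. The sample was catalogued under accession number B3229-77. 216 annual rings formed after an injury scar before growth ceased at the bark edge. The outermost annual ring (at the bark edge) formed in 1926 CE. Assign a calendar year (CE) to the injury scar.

1710 CE

There are 216 annual rings younger than the injury scar.
Counting back 216 years from 1926 CE places the injury scar in 1926 − 216 = 1710 CE.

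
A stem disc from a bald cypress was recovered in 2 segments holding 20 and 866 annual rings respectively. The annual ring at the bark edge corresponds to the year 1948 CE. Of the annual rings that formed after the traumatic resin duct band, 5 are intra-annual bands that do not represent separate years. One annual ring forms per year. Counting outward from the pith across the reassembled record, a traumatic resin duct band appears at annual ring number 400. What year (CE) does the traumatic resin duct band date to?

1467 CE

Total annual rings = 20 + 866 = 886.
886 − 400 = 486 annual rings lie beyond the traumatic resin duct band toward the bark edge.
486 − 5 false = 481 true annual rings after the traumatic resin duct band.
Counting back 481 years from 1948 CE places the traumatic resin duct band in 1948 − 481 = 1467 CE.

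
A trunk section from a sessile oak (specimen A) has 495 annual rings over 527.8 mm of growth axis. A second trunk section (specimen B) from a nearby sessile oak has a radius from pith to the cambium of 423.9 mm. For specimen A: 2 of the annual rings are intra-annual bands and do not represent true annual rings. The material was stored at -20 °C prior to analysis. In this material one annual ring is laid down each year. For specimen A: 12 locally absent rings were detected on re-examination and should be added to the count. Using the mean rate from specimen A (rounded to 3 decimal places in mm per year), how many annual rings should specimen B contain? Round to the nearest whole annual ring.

Specimen A: true annual ring count = 495 − 2 + 12 = 505.
A: 527.8 mm over 505 years gives 527.8 / 505 ≈ 1.045 mm/yr.
For B, 423.9 / 1.045 = 405.65 years ≈ 406 annual rings.

406 annual rings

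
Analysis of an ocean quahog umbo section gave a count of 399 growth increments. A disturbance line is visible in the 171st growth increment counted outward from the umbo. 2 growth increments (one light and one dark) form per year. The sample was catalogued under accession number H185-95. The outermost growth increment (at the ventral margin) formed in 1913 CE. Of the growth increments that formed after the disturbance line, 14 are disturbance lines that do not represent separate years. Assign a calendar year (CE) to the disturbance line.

The disturbance line sits at growth increment 171 from the umbo, so 399 − 171 = 228 growth increments formed after it.
Removing the 14 false growth increments leaves 228 − 14 = 214 true growth increments beyond the disturbance line.
Dividing by 2 growth increments per year: 214 / 2 = 107 years.
The growth increment at the ventral margin is 1913 CE, so the disturbance line dates to 1913 − 107 = 1806 CE.

1806 CE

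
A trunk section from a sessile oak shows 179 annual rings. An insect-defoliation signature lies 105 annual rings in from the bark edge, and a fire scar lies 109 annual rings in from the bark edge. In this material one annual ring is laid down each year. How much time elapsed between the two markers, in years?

4 years

Separation: 109 − 105 = 4 annual rings.
That is 4 years at one annual ring per year.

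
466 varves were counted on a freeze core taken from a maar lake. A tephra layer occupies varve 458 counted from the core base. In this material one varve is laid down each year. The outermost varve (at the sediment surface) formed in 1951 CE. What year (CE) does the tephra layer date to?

1943 CE

466 − 458 = 8 varves lie beyond the tephra layer toward the sediment surface.
1951 − 8 = 1943 CE.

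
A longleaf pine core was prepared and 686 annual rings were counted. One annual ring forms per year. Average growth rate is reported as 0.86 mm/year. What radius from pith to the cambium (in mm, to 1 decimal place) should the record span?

The record spans 686 years at 0.86 mm per year.
686 years at 0.86 mm/year gives 0.86 × 686 = 590.0 mm.

590.0 mm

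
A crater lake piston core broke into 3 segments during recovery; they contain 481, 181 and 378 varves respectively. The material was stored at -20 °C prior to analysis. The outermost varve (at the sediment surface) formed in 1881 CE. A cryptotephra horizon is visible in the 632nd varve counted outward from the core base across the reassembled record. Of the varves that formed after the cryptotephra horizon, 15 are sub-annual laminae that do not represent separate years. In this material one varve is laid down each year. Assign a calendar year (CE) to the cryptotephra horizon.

1488 CE

Total varves = 481 + 181 + 378 = 1040.
The cryptotephra horizon sits at varve 632 from the core base, so 1040 − 632 = 408 varves formed after it.
Excluding 15 false varves: 408 − 15 = 393.
1881 − 393 = 1488 CE.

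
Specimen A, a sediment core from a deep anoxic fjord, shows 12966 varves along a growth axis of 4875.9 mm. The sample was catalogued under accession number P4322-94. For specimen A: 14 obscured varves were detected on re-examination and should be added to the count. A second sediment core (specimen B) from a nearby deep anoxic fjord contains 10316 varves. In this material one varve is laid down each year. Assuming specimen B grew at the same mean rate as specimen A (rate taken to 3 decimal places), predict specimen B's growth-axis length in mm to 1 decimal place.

3878.8 mm

Specimen A: correcting the raw count gives 12966 + 14 = 12980 true varves.
A: Extension rate ≈ 4875.9 / 12980 = 0.376 mm per year.
Length of B = 0.376 × 10316 = 3878.8 mm.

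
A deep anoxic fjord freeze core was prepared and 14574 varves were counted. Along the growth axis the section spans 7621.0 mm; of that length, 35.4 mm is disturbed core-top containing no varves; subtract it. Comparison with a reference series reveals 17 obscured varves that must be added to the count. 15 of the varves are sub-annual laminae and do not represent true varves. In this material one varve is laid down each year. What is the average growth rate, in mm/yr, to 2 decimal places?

0.52 mm/yr

True varve count = 14574 − 15 + 17 = 14576.
Net length = 7621.0 − 35.4 = 7585.6 mm.
Extension rate ≈ 7585.6 / 14576 = 0.52 mm/yr.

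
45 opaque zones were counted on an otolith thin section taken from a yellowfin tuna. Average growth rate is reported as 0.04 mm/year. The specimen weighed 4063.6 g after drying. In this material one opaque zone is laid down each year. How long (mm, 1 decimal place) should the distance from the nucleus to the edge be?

The record spans 45 years at 0.04 mm per year.
Length ≈ 0.04 × 45 = 1.8 mm.

1.8 mm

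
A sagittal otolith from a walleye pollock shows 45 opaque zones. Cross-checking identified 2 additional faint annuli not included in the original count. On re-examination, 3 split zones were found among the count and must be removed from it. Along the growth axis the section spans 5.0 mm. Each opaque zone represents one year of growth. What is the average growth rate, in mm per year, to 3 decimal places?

0.114 mm per year

Adjusted count: 45 − 3 + 2 = 44 opaque zones.
Mean rate = 5.0 mm / 44 years ≈ 0.114 mm per year.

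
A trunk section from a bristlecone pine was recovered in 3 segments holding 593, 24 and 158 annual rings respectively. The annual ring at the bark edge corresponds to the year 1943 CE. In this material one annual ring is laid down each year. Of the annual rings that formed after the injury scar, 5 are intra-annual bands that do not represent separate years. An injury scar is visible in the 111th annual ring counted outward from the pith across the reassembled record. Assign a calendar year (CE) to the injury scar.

1284 CE

Total annual rings = 593 + 24 + 158 = 775.
Between annual ring 111 and the bark edge there are 775 − 111 = 664 annual rings.
Removing the 5 false annual rings leaves 664 − 5 = 659 true annual rings beyond the injury scar.
The annual ring at the bark edge is 1943 CE, so the injury scar dates to 1943 − 659 = 1284 CE.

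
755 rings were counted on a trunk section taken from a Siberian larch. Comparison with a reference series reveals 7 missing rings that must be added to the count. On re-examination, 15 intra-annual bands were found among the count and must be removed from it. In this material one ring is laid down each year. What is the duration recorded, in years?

True ring count = 755 − 15 + 7 = 747.
At one ring per year, that is 747 years.

747 years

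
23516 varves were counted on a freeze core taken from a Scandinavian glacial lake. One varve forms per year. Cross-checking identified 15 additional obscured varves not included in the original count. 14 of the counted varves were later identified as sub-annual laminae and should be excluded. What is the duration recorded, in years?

True varve count = 23516 − 14 + 15 = 23517.
At one varve per year, that is 23517 years.

23517 years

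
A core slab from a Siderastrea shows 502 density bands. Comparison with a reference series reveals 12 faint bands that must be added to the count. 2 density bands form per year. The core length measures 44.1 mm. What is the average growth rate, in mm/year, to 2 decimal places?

0.17 mm/year

After corrections the count is 502 + 12 = 514 density bands.
Dividing by 2 density bands per year: 514 / 2 = 257 years.
44.1 mm over 257 years gives 44.1 / 257 ≈ 0.17 mm/year.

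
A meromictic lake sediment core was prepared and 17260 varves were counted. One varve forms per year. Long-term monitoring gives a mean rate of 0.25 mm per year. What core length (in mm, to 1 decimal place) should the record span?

4315.0 mm

The record spans 17260 years at 0.25 mm per year.
Length ≈ 0.25 × 17260 = 4315.0 mm.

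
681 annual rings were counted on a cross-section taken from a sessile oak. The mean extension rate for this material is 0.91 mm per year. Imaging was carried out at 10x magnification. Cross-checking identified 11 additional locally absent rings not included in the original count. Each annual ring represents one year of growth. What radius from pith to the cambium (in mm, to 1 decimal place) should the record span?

629.7 mm

After corrections the count is 681 + 11 = 692 annual rings.
692 years at 0.91 mm/year gives 0.91 × 692 = 629.7 mm.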